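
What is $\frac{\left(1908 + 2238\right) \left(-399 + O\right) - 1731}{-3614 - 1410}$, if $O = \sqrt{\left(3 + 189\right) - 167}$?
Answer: $\frac{1635255}{5024} \approx 325.49$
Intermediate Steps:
$O = 5$ ($O = \sqrt{192 + \left(-414 + 247\right)} = \sqrt{192 - 167} = \sqrt{25} = 5$)
$\frac{\left(1908 + 2238\right) \left(-399 + O\right) - 1731}{-3614 - 1410} = \frac{\left(1908 + 2238\right) \left(-399 + 5\right) - 1731}{-3614 - 1410} = \frac{4146 \left(-394\right) - 1731}{-5024} = \left(-1633524 - 1731\right) \left(- \frac{1}{5024}\right) = \left(-1635255\right) \left(- \frac{1}{5024}\right) = \frac{1635255}{5024}$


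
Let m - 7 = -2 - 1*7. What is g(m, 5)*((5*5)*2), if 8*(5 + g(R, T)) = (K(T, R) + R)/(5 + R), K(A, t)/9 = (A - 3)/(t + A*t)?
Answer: -6175/24 ≈ -257.29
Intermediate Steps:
K(A, t) = 9*(-3 + A)/(t + A*t) (K(A, t) = 9*((A - 3)/(t + A*t)) = 9*((-3 + A)/(t + A*t)) = 9*(-3 + A)/(t + A*t))
m = -2 (m = 7 + (-2 - 1*7) = 7 + (-2 - 7) = 7 - 9 = -2)
g(R, T) = -5 + (R + 9*(-3 + T)/(R*(1 + T)))/(8*(5 + R)) (g(R, T) = -5 + ((9*(-3 + T)/(R*(1 + T)) + R)/(5 + R))/8 = -5 + ((R + 9*(-3 + T)/(R*(1 + T)))/(5 + R))/8 = -5 + (R + 9*(-3 + T)/(R*(1 + T)))/(8*(5 + R)))
g(m, 5)*((5*5)*2) = ((⅛)*(-27 + 9*5 - 1*(-2)*(1 + 5)*(200 + 39*(-2)))/(-2*(1 + 5)*(5 - 2)))*((5*5)*2) = ((⅛)*(-½)*(-27 + 45 - 1*(-2)*6*(200 - 78))/(6*3))*(25*2) = ((⅛)*(-½)*(⅙)*(⅓)*(-27 + 45 - 1*(-2)*6*122))*50 = ((⅛)*(-½)*(⅙)*(⅓)*(-27 + 45 + 1464))*50 = ((⅛)*(-½)*(⅙)*(⅓)*1482)*50 = -247/48*50 = -6175/24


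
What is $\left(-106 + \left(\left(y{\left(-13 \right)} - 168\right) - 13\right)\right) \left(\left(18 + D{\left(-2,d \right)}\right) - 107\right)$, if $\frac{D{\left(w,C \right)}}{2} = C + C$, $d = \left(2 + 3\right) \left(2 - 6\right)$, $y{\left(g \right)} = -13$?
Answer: $50700$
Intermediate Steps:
$d = -20$ ($d = 5 \left(-4\right) = -20$)
$D{\left(w,C \right)} = 4 C$ ($D{\left(w,C \right)} = 2 \left(C + C\right) = 2 \cdot 2 C = 4 C$)
$\left(-106 + \left(\left(y{\left(-13 \right)} - 168\right) - 13\right)\right) \left(\left(18 + D{\left(-2,d \right)}\right) - 107\right) = \left(-106 - 194\right) \left(\left(18 + 4 \left(-20\right)\right) - 107\right) = \left(-106 - 194\right) \left(\left(18 - 80\right) - 107\right) = \left(-106 - 194\right) \left(-62 - 107\right) = \left(-300\right) \left(-169\right) = 50700$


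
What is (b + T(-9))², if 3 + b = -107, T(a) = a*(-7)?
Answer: 2209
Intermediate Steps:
T(a) = -7*a
b = -110 (b = -3 - 107 = -110)
(b + T(-9))² = (-110 - 7*(-9))² = (-110 + 63)² = (-47)² = 2209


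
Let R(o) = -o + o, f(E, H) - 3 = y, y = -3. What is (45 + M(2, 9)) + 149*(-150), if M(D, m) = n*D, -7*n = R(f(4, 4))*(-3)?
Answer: -22305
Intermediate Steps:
f(E, H) = 0 (f(E, H) = 3 - 3 = 0)
R(o) = 0
n = 0 (n = -0*(-3) = -⅐*0 = 0)
M(D, m) = 0 (M(D, m) = 0*D = 0)
(45 + M(2, 9)) + 149*(-150) = (45 + 0) + 149*(-150) = 45 - 22350 = -22305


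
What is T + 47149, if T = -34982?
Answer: 12167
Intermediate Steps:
T + 47149 = -34982 + 47149 = 12167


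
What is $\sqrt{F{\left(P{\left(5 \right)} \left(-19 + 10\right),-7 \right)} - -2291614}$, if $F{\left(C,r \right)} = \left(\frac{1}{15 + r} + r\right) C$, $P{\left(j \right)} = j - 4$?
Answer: $\frac{\sqrt{36666814}}{4} \approx 1513.8$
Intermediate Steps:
$P{\left(j \right)} = -4 + j$ ($P{\left(j \right)} = j - 4 = -4 + j$)
$F{\left(C,r \right)} = C \left(r + \frac{1}{15 + r}\right)$ ($F{\left(C,r \right)} = \left(r + \frac{1}{15 + r}\right) C = C \left(r + \frac{1}{15 + r}\right)$)
$\sqrt{F{\left(P{\left(5 \right)} \left(-19 + 10\right),-7 \right)} - -2291614} = \sqrt{\frac{\left(-4 + 5\right) \left(-19 + 10\right) \left(1 + \left(-7\right)^{2} + 15 \left(-7\right)\right)}{15 - 7} - -2291614} = \sqrt{\frac{1 \left(-9\right) \left(1 + 49 - 105\right)}{8} + 2291614} = \sqrt{\left(-9\right) \frac{1}{8} \left(-55\right) + 2291614} = \sqrt{\frac{495}{8} + 2291614} = \sqrt{\frac{18333407}{8}} = \frac{\sqrt{36666814}}{4}$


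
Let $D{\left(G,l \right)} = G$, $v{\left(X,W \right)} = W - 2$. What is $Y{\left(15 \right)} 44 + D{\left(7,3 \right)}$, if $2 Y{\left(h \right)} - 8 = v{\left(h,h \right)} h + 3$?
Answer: $4539$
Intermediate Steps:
$v{\left(X,W \right)} = -2 + W$
$Y{\left(h \right)} = \frac{11}{2} + \frac{h \left(-2 + h\right)}{2}$ ($Y{\left(h \right)} = 4 + \frac{\left(-2 + h\right) h + 3}{2} = 4 + \frac{h \left(-2 + h\right) + 3}{2} = 4 + \frac{3 + h \left(-2 + h\right)}{2} = 4 + \left(\frac{3}{2} + \frac{h \left(-2 + h\right)}{2}\right) = \frac{11}{2} + \frac{h \left(-2 + h\right)}{2}$)
$Y{\left(15 \right)} 44 + D{\left(7,3 \right)} = \left(\frac{11}{2} + \frac{1}{2} \cdot 15 \left(-2 + 15\right)\right) 44 + 7 = \left(\frac{11}{2} + \frac{1}{2} \cdot 15 \cdot 13\right) 44 + 7 = \left(\frac{11}{2} + \frac{195}{2}\right) 44 + 7 = 103 \cdot 44 + 7 = 4532 + 7 = 4539$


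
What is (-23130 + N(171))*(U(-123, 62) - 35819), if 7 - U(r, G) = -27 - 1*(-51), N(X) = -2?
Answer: 828958352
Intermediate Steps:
U(r, G) = -17 (U(r, G) = 7 - (-27 - 1*(-51)) = 7 - (-27 + 51) = 7 - 1*24 = 7 - 24 = -17)
(-23130 + N(171))*(U(-123, 62) - 35819) = (-23130 - 2)*(-17 - 35819) = -23132*(-35836) = 828958352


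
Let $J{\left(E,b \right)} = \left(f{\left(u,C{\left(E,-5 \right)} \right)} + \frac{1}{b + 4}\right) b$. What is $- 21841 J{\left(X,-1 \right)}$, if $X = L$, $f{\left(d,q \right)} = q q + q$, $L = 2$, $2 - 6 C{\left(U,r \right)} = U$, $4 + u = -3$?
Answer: $\frac{21841}{3} \approx 7280.3$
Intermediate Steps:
$u = -7$ ($u = -4 - 3 = -7$)
$C{\left(U,r \right)} = \frac{1}{3} - \frac{U}{6}$
$f{\left(d,q \right)} = q + q^{2}$ ($f{\left(d,q \right)} = q^{2} + q = q + q^{2}$)
$X = 2$
$J{\left(E,b \right)} = b \left(\frac{1}{4 + b} + \left(\frac{1}{3} - \frac{E}{6}\right) \left(\frac{4}{3} - \frac{E}{6}\right)\right)$ ($J{\left(E,b \right)} = \left(\left(\frac{1}{3} - \frac{E}{6}\right) \left(1 - \left(- \frac{1}{3} + \frac{E}{6}\right)\right) + \frac{1}{b + 4}\right) b = \left(\left(\frac{1}{3} - \frac{E}{6}\right) \left(\frac{4}{3} - \frac{E}{6}\right) + \frac{1}{4 + b}\right) b = \left(\frac{1}{4 + b} + \left(\frac{1}{3} - \frac{E}{6}\right) \left(\frac{4}{3} - \frac{E}{6}\right)\right) b = b \left(\frac{1}{4 + b} + \left(\frac{1}{3} - \frac{E}{6}\right) \left(\frac{4}{3} - \frac{E}{6}\right)\right)$)
$- 21841 J{\left(X,-1 \right)} = - 21841 \left(- \frac{36 + 4 \left(-8 + 2\right) \left(-2 + 2\right) - \left(-8 + 2\right) \left(-2 + 2\right)}{144 + 36 \left(-1\right)}\right) = - 21841 \left(- \frac{36 + 4 \left(-6\right) 0 - \left(-6\right) 0}{144 - 36}\right) = - 21841 \left(- \frac{36 + 0 + 0}{108}\right) = - 21841 \left(\left(-1\right) \frac{1}{108} \cdot 36\right) = \left(-21841\right) \left(- \frac{1}{3}\right) = \frac{21841}{3}$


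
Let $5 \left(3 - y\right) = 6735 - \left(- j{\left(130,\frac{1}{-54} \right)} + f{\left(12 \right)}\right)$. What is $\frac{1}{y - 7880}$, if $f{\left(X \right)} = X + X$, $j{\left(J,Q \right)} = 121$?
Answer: $- \frac{5}{46217} \approx -0.00010819$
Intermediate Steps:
$f{\left(X \right)} = 2 X$
$y = - \frac{6817}{5}$ ($y = 3 - \frac{6735 + \left(121 - 2 \cdot 12\right)}{5} = 3 - \frac{6735 + \left(121 - 24\right)}{5} = 3 - \frac{6735 + 97}{5} = 3 - \frac{6832}{5} = - \frac{6817}{5} \approx -1363.4$)
$\frac{1}{y - 7880} = \frac{1}{- \frac{6817}{5} - 7880} = \frac{1}{- \frac{46217}{5}} = - \frac{5}{46217}$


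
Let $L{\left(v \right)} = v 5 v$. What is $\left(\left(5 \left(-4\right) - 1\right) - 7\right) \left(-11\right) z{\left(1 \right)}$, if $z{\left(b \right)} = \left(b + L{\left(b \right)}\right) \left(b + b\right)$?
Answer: $3696$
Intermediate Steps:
$L{\left(v \right)} = 5 v^{2}$ ($L{\left(v \right)} = 5 v v = 5 v^{2}$)
$z{\left(b \right)} = 2 b \left(b + 5 b^{2}\right)$ ($z{\left(b \right)} = \left(b + 5 b^{2}\right) \left(b + b\right) = \left(b + 5 b^{2}\right) 2 b = 2 b \left(b + 5 b^{2}\right)$)
$\left(\left(5 \left(-4\right) - 1\right) - 7\right) \left(-11\right) z{\left(1 \right)} = \left(\left(5 \left(-4\right) - 1\right) - 7\right) \left(-11\right) 1^{2} \left(2 + 10 \cdot 1\right) = \left(\left(-20 - 1\right) - 7\right) \left(-11\right) 1 \left(2 + 10\right) = \left(-21 - 7\right) \left(-11\right) 1 \cdot 12 = \left(-28\right) \left(-11\right) 12 = 308 \cdot 12 = 3696$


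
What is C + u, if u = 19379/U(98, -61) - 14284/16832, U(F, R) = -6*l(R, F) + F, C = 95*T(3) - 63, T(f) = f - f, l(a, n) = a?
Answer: -1347449/61016 ≈ -22.084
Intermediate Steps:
T(f) = 0
C = -63 (C = 95*0 - 63 = 0 - 63 = -63)
U(F, R) = F - 6*R (U(F, R) = -6*R + F = F - 6*R)
u = 2496559/61016 (u = 19379/(98 - 6*(-61)) - 14284/16832 = 19379/(98 + 366) - 14284*1/16832 = 19379/464 - 3571/4208 = 2496559/61016 ≈ 40.916)
C + u = -63 + 2496559/61016 = -1347449/61016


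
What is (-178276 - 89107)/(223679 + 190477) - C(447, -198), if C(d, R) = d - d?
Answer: -267383/414156 ≈ -0.64561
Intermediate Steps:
C(d, R) = 0
(-178276 - 89107)/(223679 + 190477) - C(447, -198) = (-178276 - 89107)/(223679 + 190477) - 1*0 = -267383/414156 + 0 = -267383/414156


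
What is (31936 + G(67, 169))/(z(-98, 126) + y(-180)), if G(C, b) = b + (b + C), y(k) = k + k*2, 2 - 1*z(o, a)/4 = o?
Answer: -32341/140 ≈ -231.01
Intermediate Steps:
z(o, a) = 8 - 4*o
y(k) = 3*k (y(k) = k + 2*k = 3*k)
G(C, b) = C + 2*b (G(C, b) = b + (C + b) = C + 2*b)
(31936 + G(67, 169))/(z(-98, 126) + y(-180)) = (31936 + (67 + 2*169))/((8 - 4*(-98)) + 3*(-180)) = (31936 + (67 + 338))/((8 + 392) - 540) = (31936 + 405)/(400 - 540) = 32341/(-140) = 32341*(-1/140) = -32341/140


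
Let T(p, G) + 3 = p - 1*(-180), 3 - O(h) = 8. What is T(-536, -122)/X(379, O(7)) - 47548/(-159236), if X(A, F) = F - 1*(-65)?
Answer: -13578211/2388540 ≈ -5.6847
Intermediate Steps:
O(h) = -5 (O(h) = 3 - 1*8 = 3 - 8 = -5)
X(A, F) = 65 + F (X(A, F) = F + 65 = 65 + F)
T(p, G) = 177 + p (T(p, G) = -3 + (p - 1*(-180)) = -3 + (p + 180) = -3 + (180 + p) = 177 + p)
T(-536, -122)/X(379, O(7)) - 47548/(-159236) = (177 - 536)/(65 - 5) - 47548/(-159236) = -359/60 - 47548*(-1/159236) = -359*1/60 + 11887/39809 = -359/60 + 11887/39809 = -13578211/2388540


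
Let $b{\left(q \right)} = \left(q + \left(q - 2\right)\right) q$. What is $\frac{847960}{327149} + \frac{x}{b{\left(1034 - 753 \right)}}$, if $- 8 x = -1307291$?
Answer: $\frac{51557200971}{14201425280} \approx 3.6304$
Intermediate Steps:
$x = \frac{1307291}{8}$ ($x = \left(- \frac{1}{8}\right) \left(-1307291\right) = \frac{1307291}{8} \approx 1.6341 \cdot 10^{5}$)
$b{\left(q \right)} = q \left(-2 + 2 q\right)$ ($b{\left(q \right)} = \left(q + \left(q - 2\right)\right) q = \left(q + \left(-2 + q\right)\right) q = \left(-2 + 2 q\right) q = q \left(-2 + 2 q\right)$)
$\frac{847960}{327149} + \frac{x}{b{\left(1034 - 753 \right)}} = \frac{847960}{327149} + \frac{1307291}{8 \cdot 2 \left(1034 - 753\right) \left(-1 + \left(1034 - 753\right)\right)} = 847960 \cdot \frac{1}{327149} + \frac{1307291}{8 \cdot 2 \cdot 281 \left(-1 + 281\right)} = \frac{29240}{11281} + \frac{1307291}{8 \cdot 2 \cdot 281 \cdot 280} = \frac{29240}{11281} + \frac{1307291}{8 \cdot 157360} = \frac{29240}{11281} + \frac{1307291}{8} \cdot \frac{1}{157360} = \frac{29240}{11281} + \frac{1307291}{1258880} = \frac{51557200971}{14201425280}$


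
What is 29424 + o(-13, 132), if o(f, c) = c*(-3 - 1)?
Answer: 28896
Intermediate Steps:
o(f, c) = -4*c (o(f, c) = c*(-4) = -4*c)
29424 + o(-13, 132) = 29424 - 4*132 = 29424 - 528 = 28896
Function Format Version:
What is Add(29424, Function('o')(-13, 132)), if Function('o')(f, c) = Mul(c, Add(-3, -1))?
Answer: 28896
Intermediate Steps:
Function('o')(f, c) = Mul(-4, c) (Function('o')(f, c) = Mul(c, -4) = Mul(-4, c))
Add(29424, Function('o')(-13, 132)) = Add(29424, Mul(-4, 132)) = Add(29424, -528) = 28896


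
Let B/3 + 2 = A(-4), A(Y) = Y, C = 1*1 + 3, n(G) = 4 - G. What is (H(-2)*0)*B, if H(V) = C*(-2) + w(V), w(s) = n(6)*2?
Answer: 0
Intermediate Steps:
C = 4 (C = 1 + 3 = 4)
w(s) = -4 (w(s) = (4 - 1*6)*2 = (4 - 6)*2 = -2*2 = -4)
B = -18 (B = -6 + 3*(-4) = -6 - 12 = -18)
H(V) = -12 (H(V) = 4*(-2) - 4 = -8 - 4 = -12)
(H(-2)*0)*B = -12*0*(-18) = 0*(-18) = 0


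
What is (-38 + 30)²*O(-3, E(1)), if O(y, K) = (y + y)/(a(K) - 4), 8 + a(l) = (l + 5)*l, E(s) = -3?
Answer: 64/3 ≈ 21.333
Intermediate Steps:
a(l) = -8 + l*(5 + l) (a(l) = -8 + (l + 5)*l = -8 + (5 + l)*l = -8 + l*(5 + l))
O(y, K) = 2*y/(-12 + K² + 5*K) (O(y, K) = (y + y)/((-8 + K² + 5*K) - 4) = (2*y)/(-12 + K² + 5*K) = 2*y/(-12 + K² + 5*K))
(-38 + 30)²*O(-3, E(1)) = (-38 + 30)²*(2*(-3)/(-12 + (-3)² + 5*(-3))) = (-8)²*(2*(-3)/(-12 + 9 - 15)) = 64*(2*(-3)/(-18)) = 64*(2*(-3)*(-1/18)) = 64*(⅓) = 64/3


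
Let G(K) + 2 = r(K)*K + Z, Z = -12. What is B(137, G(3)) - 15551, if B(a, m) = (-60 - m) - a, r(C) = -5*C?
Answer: -15689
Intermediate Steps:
G(K) = -14 - 5*K**2 (G(K) = -2 + ((-5*K)*K - 12) = -2 + (-5*K**2 - 12) = -2 + (-12 - 5*K**2) = -14 - 5*K**2)
B(a, m) = -60 - a - m
B(137, G(3)) - 15551 = (-60 - 1*137 - (-14 - 5*3**2)) - 15551 = (-60 - 137 - (-14 - 5*9)) - 15551 = (-60 - 137 - (-14 - 45)) - 15551 = (-60 - 137 - 1*(-59)) - 15551 = (-60 - 137 + 59) - 15551 = -138 - 15551 = -15689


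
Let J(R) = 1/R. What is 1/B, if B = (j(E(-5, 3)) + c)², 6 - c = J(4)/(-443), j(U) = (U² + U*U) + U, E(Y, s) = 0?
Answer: 3139984/113060689 ≈ 0.027773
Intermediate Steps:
j(U) = U + 2*U² (j(U) = (U² + U²) + U = 2*U² + U = U + 2*U²)
c = 10633/1772 (c = 6 - 1/(4*(-443)) = 6 - (-1)/(4*443) = 6 - 1*(-1/1772) = 6 + 1/1772 = 10633/1772 ≈ 6.0006)
B = 113060689/3139984 (B = (0*(1 + 2*0) + 10633/1772)² = (0*(1 + 0) + 10633/1772)² = (0*1 + 10633/1772)² = (0 + 10633/1772)² = (10633/1772)² = 113060689/3139984 ≈ 36.007)
1/B = 1/(113060689/3139984) = 3139984/113060689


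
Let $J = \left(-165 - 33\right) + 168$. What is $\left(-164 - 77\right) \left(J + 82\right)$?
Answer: $-12532$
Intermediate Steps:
$J = -30$ ($J = -198 + 168 = -30$)
$\left(-164 - 77\right) \left(J + 82\right) = \left(-164 - 77\right) \left(-30 + 82\right) = \left(-164 - 77\right) 52 = \left(-241\right) 52 = -12532$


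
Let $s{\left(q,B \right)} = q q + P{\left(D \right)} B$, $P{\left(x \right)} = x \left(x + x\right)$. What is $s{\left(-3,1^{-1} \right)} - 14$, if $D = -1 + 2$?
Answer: $-3$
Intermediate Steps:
$D = 1$
$P{\left(x \right)} = 2 x^{2}$ ($P{\left(x \right)} = x 2 x = 2 x^{2}$)
$s{\left(q,B \right)} = q^{2} + 2 B$ ($s{\left(q,B \right)} = q q + 2 \cdot 1^{2} B = q^{2} + 2 \cdot 1 B = q^{2} + 2 B$)
$s{\left(-3,1^{-1} \right)} - 14 = \left(\left(-3\right)^{2} + \frac{2}{1}\right) - 14 = \left(9 + 2 \cdot 1\right) - 14 = \left(9 + 2\right) - 14 = 11 - 14 = -3$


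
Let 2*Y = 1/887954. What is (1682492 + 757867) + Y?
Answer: 4333853070973/1775908 ≈ 2.4404e+6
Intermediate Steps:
Y = 1/1775908 (Y = (½)/887954 = (½)*(1/887954) = 1/1775908 ≈ 5.6309e-7)
(1682492 + 757867) + Y = (1682492 + 757867) + 1/1775908 = 2440359 + 1/1775908 = 4333853070973/1775908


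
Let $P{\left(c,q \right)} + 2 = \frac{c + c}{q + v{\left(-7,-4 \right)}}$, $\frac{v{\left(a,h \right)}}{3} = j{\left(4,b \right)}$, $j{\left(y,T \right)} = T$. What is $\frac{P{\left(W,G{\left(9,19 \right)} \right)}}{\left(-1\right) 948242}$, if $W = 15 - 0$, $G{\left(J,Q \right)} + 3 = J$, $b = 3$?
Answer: $0$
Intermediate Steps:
$G{\left(J,Q \right)} = -3 + J$
$v{\left(a,h \right)} = 9$ ($v{\left(a,h \right)} = 3 \cdot 3 = 9$)
$W = 15$ ($W = 15 + 0 = 15$)
$P{\left(c,q \right)} = -2 + \frac{2 c}{9 + q}$ ($P{\left(c,q \right)} = -2 + \frac{c + c}{q + 9} = -2 + \frac{2 c}{9 + q}$)
$\frac{P{\left(W,G{\left(9,19 \right)} \right)}}{\left(-1\right) 948242} = \frac{2 \frac{1}{9 + \left(-3 + 9\right)} \left(-9 + 15 - \left(-3 + 9\right)\right)}{\left(-1\right) 948242} = \frac{2 \frac{1}{9 + 6} \left(-9 + 15 - 6\right)}{-948242} = \frac{2 \left(-9 + 15 - 6\right)}{15} \left(- \frac{1}{948242}\right) = 2 \cdot \frac{1}{15} \cdot 0 \left(- \frac{1}{948242}\right) = 0 \left(- \frac{1}{948242}\right) = 0$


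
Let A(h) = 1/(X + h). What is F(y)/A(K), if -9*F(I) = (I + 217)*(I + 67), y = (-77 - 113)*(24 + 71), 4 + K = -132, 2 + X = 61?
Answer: 24693194603/9 ≈ 2.7437e+9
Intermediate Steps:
X = 59 (X = -2 + 61 = 59)
K = -136 (K = -4 - 132 = -136)
y = -18050 (y = -190*95 = -18050)
F(I) = -(67 + I)*(217 + I)/9 (F(I) = -(I + 217)*(I + 67)/9 = -(217 + I)*(67 + I)/9 = -(67 + I)*(217 + I)/9)
A(h) = 1/(59 + h)
F(y)/A(K) = (-14539/9 - 284/9*(-18050) - ⅑*(-18050)²)/(1/(59 - 136)) = (-14539/9 + 5126200/9 - ⅑*325802500)/(1/(-77)) = (-14539/9 + 5126200/9 - 325802500/9)/(-1/77) = -320690839/9*(-77) = 24693194603/9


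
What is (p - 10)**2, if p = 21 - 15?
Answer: 16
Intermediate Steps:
p = 6
(p - 10)**2 = (6 - 10)**2 = (-4)**2 = 16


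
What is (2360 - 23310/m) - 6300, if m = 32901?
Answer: -43217750/10967 ≈ -3940.7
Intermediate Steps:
(2360 - 23310/m) - 6300 = (2360 - 23310/32901) - 6300 = (2360 - 23310*1/32901) - 6300 = (2360 - 7770/10967) - 6300 = 25874350/10967 - 6300 = -43217750/10967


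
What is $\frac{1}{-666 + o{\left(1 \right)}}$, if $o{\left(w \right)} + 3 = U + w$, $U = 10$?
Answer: $- \frac{1}{658} \approx -0.0015198$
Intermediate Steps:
$o{\left(w \right)} = 7 + w$ ($o{\left(w \right)} = -3 + \left(10 + w\right) = 7 + w$)
$\frac{1}{-666 + o{\left(1 \right)}} = \frac{1}{-666 + \left(7 + 1\right)} = \frac{1}{-666 + 8} = \frac{1}{-658} = - \frac{1}{658}$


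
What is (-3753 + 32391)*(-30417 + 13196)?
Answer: -493174998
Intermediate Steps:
(-3753 + 32391)*(-30417 + 13196) = 28638*(-17221) = -493174998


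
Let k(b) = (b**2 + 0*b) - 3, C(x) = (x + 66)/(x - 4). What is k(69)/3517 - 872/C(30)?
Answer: -4955041/21102 ≈ -234.81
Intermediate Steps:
C(x) = (66 + x)/(-4 + x)
k(b) = -3 + b**2 (k(b) = (b**2 + 0) - 3 = b**2 - 3 = -3 + b**2)
k(69)/3517 - 872/C(30) = (-3 + 69**2)/3517 - 872*(-4 + 30)/(66 + 30) = (-3 + 4761)*(1/3517) - 872/(96/26) = 4758*(1/3517) - 872/((1/26)*96) = 4758/3517 - 872/48/13 = 4758/3517 - 872*13/48 = 4758/3517 - 1417/6 = -4955041/21102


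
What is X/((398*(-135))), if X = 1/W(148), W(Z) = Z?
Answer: -1/7952040 ≈ -1.2575e-7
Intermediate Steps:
X = 1/148 ≈ 0.0067568
X/((398*(-135))) = 1/(148*((398*(-135)))) = (1/148)/(-53730) = (1/148)*(-1/53730) = -1/7952040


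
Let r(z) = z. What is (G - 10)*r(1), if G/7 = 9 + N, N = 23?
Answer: 214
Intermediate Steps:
G = 224 (G = 7*(9 + 23) = 7*32 = 224)
(G - 10)*r(1) = (224 - 10)*1 = 214*1 = 214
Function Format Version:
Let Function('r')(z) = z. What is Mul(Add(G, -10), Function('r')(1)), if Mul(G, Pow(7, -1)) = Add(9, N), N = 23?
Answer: 214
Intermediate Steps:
G = 224 (G = Mul(7, Add(9, 23)) = Mul(7, 32) = 224)
Mul(Add(G, -10), Function('r')(1)) = Mul(Add(224, -10), 1) = Mul(214, 1) = 214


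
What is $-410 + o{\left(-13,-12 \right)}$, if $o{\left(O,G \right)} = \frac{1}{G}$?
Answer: $- \frac{4921}{12} \approx -410.08$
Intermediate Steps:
$-410 + o{\left(-13,-12 \right)} = -410 + \frac{1}{-12} = -410 - \frac{1}{12} = - \frac{4921}{12}$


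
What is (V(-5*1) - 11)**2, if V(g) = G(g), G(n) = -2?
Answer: 169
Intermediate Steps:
V(g) = -2
(V(-5*1) - 11)**2 = (-2 - 11)**2 = (-13)**2 = 169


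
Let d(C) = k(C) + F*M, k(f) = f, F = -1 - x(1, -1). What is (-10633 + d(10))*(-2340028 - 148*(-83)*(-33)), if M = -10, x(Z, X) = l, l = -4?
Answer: 29246746200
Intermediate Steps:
x(Z, X) = -4
F = 3 (F = -1 - 1*(-4) = -1 + 4 = 3)
d(C) = -30 + C (d(C) = C + 3*(-10) = C - 30 = -30 + C)
(-10633 + d(10))*(-2340028 - 148*(-83)*(-33)) = (-10633 + (-30 + 10))*(-2340028 - 148*(-83)*(-33)) = (-10633 - 20)*(-2340028 + 12284*(-33)) = -10653*(-2340028 - 405372) = -10653*(-2745400) = 29246746200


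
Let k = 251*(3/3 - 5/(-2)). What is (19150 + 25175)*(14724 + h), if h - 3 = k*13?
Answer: 2317975875/2 ≈ 1.1590e+9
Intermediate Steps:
k = 1757/2 (k = 251*(3*(⅓) - 5*(-½)) = 251*(1 + 5/2) = 251*(7/2) = 1757/2 ≈ 878.50)
h = 22847/2 (h = 3 + (1757/2)*13 = 3 + 22841/2 = 22847/2 ≈ 11424.)
(19150 + 25175)*(14724 + h) = (19150 + 25175)*(14724 + 22847/2) = 44325*(52295/2) = 2317975875/2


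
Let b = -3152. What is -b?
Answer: 3152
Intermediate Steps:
-b = -1*(-3152) = 3152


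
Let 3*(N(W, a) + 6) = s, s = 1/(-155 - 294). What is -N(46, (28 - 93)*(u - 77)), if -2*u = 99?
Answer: 8083/1347 ≈ 6.0007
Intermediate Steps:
u = -99/2 (u = -½*99 = -99/2 ≈ -49.500)
s = -1/449 (s = 1/(-449) = -1/449 ≈ -0.0022272)
N(W, a) = -8083/1347 (N(W, a) = -6 + (⅓)*(-1/449) = -6 - 1/1347 = -8083/1347)
-N(46, (28 - 93)*(u - 77)) = -1*(-8083/1347) = 8083/1347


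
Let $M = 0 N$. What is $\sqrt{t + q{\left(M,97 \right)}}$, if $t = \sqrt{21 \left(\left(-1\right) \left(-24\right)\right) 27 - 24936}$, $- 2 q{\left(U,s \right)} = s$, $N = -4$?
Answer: $\frac{\sqrt{-194 + 32 i \sqrt{177}}}{2} \approx 5.8508 + 9.0957 i$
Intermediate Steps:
$M = 0$ ($M = 0 \left(-4\right) = 0$)
$q{\left(U,s \right)} = - \frac{s}{2}$
$t = 8 i \sqrt{177}$ ($t = \sqrt{21 \cdot 24 \cdot 27 - 24936} = \sqrt{504 \cdot 27 - 24936} = \sqrt{13608 - 24936} = \sqrt{-11328} = 8 i \sqrt{177} \approx 106.43 i$)
$\sqrt{t + q{\left(M,97 \right)}} = \sqrt{8 i \sqrt{177} - \frac{97}{2}} = \sqrt{- \frac{97}{2} + 8 i \sqrt{177}}$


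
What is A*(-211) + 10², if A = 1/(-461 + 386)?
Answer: 7711/75 ≈ 102.81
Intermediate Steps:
A = -1/75 (A = 1/(-75) = -1/75 ≈ -0.013333)
A*(-211) + 10² = -1/75*(-211) + 10² = 211/75 + 100 = 7711/75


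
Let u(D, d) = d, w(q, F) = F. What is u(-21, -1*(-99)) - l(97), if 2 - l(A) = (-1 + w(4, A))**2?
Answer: 9313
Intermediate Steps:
l(A) = 2 - (-1 + A)**2
u(-21, -1*(-99)) - l(97) = -1*(-99) - (2 - (-1 + 97)**2) = 99 - (2 - 1*96**2) = 99 - (2 - 1*9216) = 99 - (2 - 9216) = 99 - 1*(-9214) = 99 + 9214 = 9313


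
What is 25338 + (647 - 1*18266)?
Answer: 7719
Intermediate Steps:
25338 + (647 - 1*18266) = 25338 + (647 - 18266) = 25338 - 17619 = 7719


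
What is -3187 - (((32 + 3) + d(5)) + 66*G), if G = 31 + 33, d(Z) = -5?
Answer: -7441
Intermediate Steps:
G = 64
-3187 - (((32 + 3) + d(5)) + 66*G) = -3187 - (((32 + 3) - 5) + 66*64) = -3187 - ((35 - 5) + 4224) = -3187 - (30 + 4224) = -3187 - 1*4254 = -3187 - 4254 = -7441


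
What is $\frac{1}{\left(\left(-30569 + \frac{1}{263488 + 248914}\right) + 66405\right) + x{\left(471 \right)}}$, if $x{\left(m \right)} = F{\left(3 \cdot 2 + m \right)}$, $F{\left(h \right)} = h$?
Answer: $\frac{512402}{18606853827} \approx 2.7538 \cdot 10^{-5}$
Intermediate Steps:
$x{\left(m \right)} = 6 + m$ ($x{\left(m \right)} = 3 \cdot 2 + m = 6 + m$)
$\frac{1}{\left(\left(-30569 + \frac{1}{263488 + 248914}\right) + 66405\right) + x{\left(471 \right)}} = \frac{1}{\left(\left(-30569 + \frac{1}{263488 + 248914}\right) + 66405\right) + \left(6 + 471\right)} = \frac{1}{\left(\left(-30569 + \frac{1}{512402}\right) + 66405\right) + 477} = \frac{1}{\left(- \frac{15663616737}{512402} + 66405\right) + 477} = \frac{1}{\frac{18362438073}{512402} + 477} = \frac{1}{\frac{18606853827}{512402}} = \frac{512402}{18606853827}$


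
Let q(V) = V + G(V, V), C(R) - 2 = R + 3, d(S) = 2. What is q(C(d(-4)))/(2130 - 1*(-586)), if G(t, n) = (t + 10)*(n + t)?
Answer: 35/388 ≈ 0.090206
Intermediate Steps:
G(t, n) = (10 + t)*(n + t)
C(R) = 5 + R (C(R) = 2 + (R + 3) = 2 + (3 + R) = 5 + R)
q(V) = 2*V² + 21*V (q(V) = V + (V² + 10*V + 10*V + V*V) = V + (V² + 10*V + 10*V + V²) = V + (2*V² + 20*V) = 2*V² + 21*V)
q(C(d(-4)))/(2130 - 1*(-586)) = ((5 + 2)*(21 + 2*(5 + 2)))/(2130 - 1*(-586)) = (7*(21 + 2*7))/(2130 + 586) = (7*(21 + 14))/2716 = (7*35)*(1/2716) = 245*(1/2716) = 35/388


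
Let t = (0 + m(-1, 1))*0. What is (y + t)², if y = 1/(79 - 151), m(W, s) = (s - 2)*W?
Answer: 1/5184 ≈ 0.00019290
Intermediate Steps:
m(W, s) = W*(-2 + s) (m(W, s) = (-2 + s)*W = W*(-2 + s))
t = 0 (t = (0 - (-2 + 1))*0 = (0 - 1*(-1))*0 = (0 + 1)*0 = 1*0 = 0)
y = -1/72 (y = 1/(-72) = -1/72 ≈ -0.013889)
(y + t)² = (-1/72 + 0)² = (-1/72)² = 1/5184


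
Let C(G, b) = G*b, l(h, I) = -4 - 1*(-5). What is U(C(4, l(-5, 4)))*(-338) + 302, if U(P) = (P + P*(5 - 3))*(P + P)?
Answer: -32146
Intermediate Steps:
l(h, I) = 1 (l(h, I) = -4 + 5 = 1)
U(P) = 6*P² (U(P) = (P + P*2)*(2*P) = (P + 2*P)*(2*P) = (3*P)*(2*P) = 6*P²)
U(C(4, l(-5, 4)))*(-338) + 302 = (6*(4*1)²)*(-338) + 302 = (6*4²)*(-338) + 302 = (6*16)*(-338) + 302 = 96*(-338) + 302 = -32448 + 302 = -32146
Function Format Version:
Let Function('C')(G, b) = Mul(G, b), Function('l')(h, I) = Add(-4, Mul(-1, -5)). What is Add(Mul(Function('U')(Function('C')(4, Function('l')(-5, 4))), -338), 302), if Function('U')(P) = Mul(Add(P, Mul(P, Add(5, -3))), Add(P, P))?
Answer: -32146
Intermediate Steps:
Function('l')(h, I) = 1 (Function('l')(h, I) = Add(-4, 5) = 1)
Function('U')(P) = Mul(6, Pow(P, 2)) (Function('U')(P) = Mul(Add(P, Mul(P, 2)), Mul(2, P)) = Mul(Add(P, Mul(2, P)), Mul(2, P)) = Mul(Mul(3, P), Mul(2, P)) = Mul(6, Pow(P, 2)))
Add(Mul(Function('U')(Function('C')(4, Function('l')(-5, 4))), -338), 302) = Add(Mul(Mul(6, Pow(Mul(4, 1), 2)), -338), 302) = Add(Mul(Mul(6, Pow(4, 2)), -338), 302) = Add(Mul(Mul(6, 16), -338), 302) = Add(Mul(96, -338), 302) = Add(-32448, 302) = -32146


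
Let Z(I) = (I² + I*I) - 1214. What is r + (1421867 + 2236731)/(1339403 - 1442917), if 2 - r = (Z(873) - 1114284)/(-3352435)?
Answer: -1152885169031/34702395659 ≈ -33.222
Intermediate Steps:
Z(I) = -1214 + 2*I² (Z(I) = (I² + I²) - 1214 = 2*I² - 1214 = -1214 + 2*I²)
r = 1422726/670487 (r = 2 - ((-1214 + 2*873²) - 1114284)/(-3352435) = 2 - ((-1214 + 2*762129) - 1114284)*(-1)/3352435 = 2 - ((-1214 + 1524258) - 1114284)*(-1)/3352435 = 2 - (1523044 - 1114284)*(-1)/3352435 = 2 - 408760*(-1)/3352435 = 2 - 1*(-81752/670487) = 2 + 81752/670487 = 1422726/670487 ≈ 2.1219)
r + (1421867 + 2236731)/(1339403 - 1442917) = 1422726/670487 + (1421867 + 2236731)/(1339403 - 1442917) = 1422726/670487 + 3658598/(-103514) = 1422726/670487 + 3658598*(-1/103514) = 1422726/670487 - 1829299/51757 = -1152885169031/34702395659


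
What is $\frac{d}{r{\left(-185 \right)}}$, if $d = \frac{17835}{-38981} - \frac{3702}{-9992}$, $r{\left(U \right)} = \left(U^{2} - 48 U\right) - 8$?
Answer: $- \frac{16949829}{8393100928372} \approx -2.0195 \cdot 10^{-6}$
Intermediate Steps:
$r{\left(U \right)} = -8 + U^{2} - 48 U$
$d = - \frac{16949829}{194749076}$ ($d = 17835 \left(- \frac{1}{38981}\right) - - \frac{1851}{4996} = - \frac{17835}{38981} + \frac{1851}{4996} = - \frac{16949829}{194749076} \approx -0.087034$)
$\frac{d}{r{\left(-185 \right)}} = - \frac{16949829}{194749076 \left(-8 + \left(-185\right)^{2} - -8880\right)} = - \frac{16949829}{194749076 \left(-8 + 34225 + 8880\right)} = - \frac{16949829}{194749076 \cdot 43097} = \left(- \frac{16949829}{194749076}\right) \frac{1}{43097} = - \frac{16949829}{8393100928372}$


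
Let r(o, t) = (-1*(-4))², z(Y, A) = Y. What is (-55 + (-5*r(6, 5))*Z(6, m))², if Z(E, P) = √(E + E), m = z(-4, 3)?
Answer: 79825 + 17600*√3 ≈ 1.1031e+5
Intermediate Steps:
r(o, t) = 16 (r(o, t) = 4² = 16)
m = -4
Z(E, P) = √2*√E (Z(E, P) = √(2*E) = √2*√E)
(-55 + (-5*r(6, 5))*Z(6, m))² = (-55 + (-5*16)*(√2*√6))² = (-55 - 160*√3)²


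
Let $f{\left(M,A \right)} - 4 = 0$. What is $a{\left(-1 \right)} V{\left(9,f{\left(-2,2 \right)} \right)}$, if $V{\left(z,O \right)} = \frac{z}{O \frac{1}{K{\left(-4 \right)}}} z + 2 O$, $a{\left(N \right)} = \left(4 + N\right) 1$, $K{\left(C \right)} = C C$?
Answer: $996$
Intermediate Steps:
$K{\left(C \right)} = C^{2}$
$f{\left(M,A \right)} = 4$ ($f{\left(M,A \right)} = 4 + 0 = 4$)
$a{\left(N \right)} = 4 + N$
$V{\left(z,O \right)} = 2 O + \frac{16 z^{2}}{O}$ ($V{\left(z,O \right)} = \frac{z}{O \frac{1}{\left(-4\right)^{2}}} z + 2 O = \frac{z}{O \frac{1}{16}} z + 2 O = \frac{z}{\frac{1}{16} O} z + 2 O = z \frac{16}{O} z + 2 O = \frac{16 z}{O} z + 2 O = \frac{16 z^{2}}{O} + 2 O = 2 O + \frac{16 z^{2}}{O}$)
$a{\left(-1 \right)} V{\left(9,f{\left(-2,2 \right)} \right)} = \left(4 - 1\right) \left(2 \cdot 4 + \frac{16 \cdot 9^{2}}{4}\right) = 3 \left(8 + 16 \cdot \frac{1}{4} \cdot 81\right) = 3 \left(8 + 324\right) = 3 \cdot 332 = 996$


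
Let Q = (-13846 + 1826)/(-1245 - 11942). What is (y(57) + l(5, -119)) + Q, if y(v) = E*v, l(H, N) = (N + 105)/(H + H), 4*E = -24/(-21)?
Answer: 7291127/461545 ≈ 15.797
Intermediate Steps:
E = 2/7 (E = (-24/(-21))/4 = (-24*(-1/21))/4 = (¼)*(8/7) = 2/7 ≈ 0.28571)
l(H, N) = (105 + N)/(2*H) (l(H, N) = (105 + N)/((2*H)) = (105 + N)*(1/(2*H)) = (105 + N)/(2*H))
y(v) = 2*v/7
Q = 12020/13187 (Q = -12020/(-13187) = -12020*(-1/13187) = 12020/13187 ≈ 0.91150)
(y(57) + l(5, -119)) + Q = ((2/7)*57 + (½)*(105 - 119)/5) + 12020/13187 = (114/7 + (½)*(⅕)*(-14)) + 12020/13187 = (114/7 - 7/5) + 12020/13187 = 521/35 + 12020/13187 = 7291127/461545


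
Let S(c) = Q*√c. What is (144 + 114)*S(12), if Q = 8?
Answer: 4128*√3 ≈ 7149.9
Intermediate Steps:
S(c) = 8*√c
(144 + 114)*S(12) = (144 + 114)*(8*√12) = 258*(8*(2*√3)) = 258*(16*√3) = 4128*√3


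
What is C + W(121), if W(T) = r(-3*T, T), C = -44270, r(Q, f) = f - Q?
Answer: -43786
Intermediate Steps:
W(T) = 4*T (W(T) = T - (-3)*T = T + 3*T = 4*T)
C + W(121) = -44270 + 4*121 = -44270 + 484 = -43786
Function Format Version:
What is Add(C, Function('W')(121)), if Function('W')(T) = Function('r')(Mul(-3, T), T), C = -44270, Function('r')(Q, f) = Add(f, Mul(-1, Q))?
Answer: -43786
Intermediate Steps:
Function('W')(T) = Mul(4, T) (Function('W')(T) = Add(T, Mul(-1, Mul(-3, T))) = Add(T, Mul(3, T)) = Mul(4, T))
Add(C, Function('W')(121)) = Add(-44270, Mul(4, 121)) = Add(-44270, 484) = -43786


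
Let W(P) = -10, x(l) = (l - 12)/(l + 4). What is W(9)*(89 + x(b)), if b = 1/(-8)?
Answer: -26620/31 ≈ -858.71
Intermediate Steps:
b = -⅛ ≈ -0.12500
x(l) = (-12 + l)/(4 + l)
W(9)*(89 + x(b)) = -10*(89 + (-12 - ⅛)/(4 - ⅛)) = -10*(89 - 97/8/(31/8)) = -10*(89 + (8/31)*(-97/8)) = -10*(89 - 97/31) = -10*2662/31 = -26620/31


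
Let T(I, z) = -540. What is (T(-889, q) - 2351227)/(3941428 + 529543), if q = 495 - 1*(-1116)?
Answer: -2351767/4470971 ≈ -0.52601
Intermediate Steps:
q = 1611 (q = 495 + 1116 = 1611)
(T(-889, q) - 2351227)/(3941428 + 529543) = (-540 - 2351227)/(3941428 + 529543) = -2351767/4470971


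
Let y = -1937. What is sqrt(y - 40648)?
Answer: I*sqrt(42585) ≈ 206.36*I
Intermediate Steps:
sqrt(y - 40648) = sqrt(-1937 - 40648) = sqrt(-42585) = I*sqrt(42585)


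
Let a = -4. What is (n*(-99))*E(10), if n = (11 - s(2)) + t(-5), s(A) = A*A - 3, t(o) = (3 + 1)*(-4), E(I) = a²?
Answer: 9504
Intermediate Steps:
E(I) = 16 (E(I) = (-4)² = 16)
t(o) = -16 (t(o) = 4*(-4) = -16)
s(A) = -3 + A² (s(A) = A² - 3 = -3 + A²)
n = -6 (n = (11 - (-3 + 2²)) - 16 = (11 - (-3 + 4)) - 16 = (11 - 1*1) - 16 = (11 - 1) - 16 = 10 - 16 = -6)
(n*(-99))*E(10) = -6*(-99)*16 = 594*16 = 9504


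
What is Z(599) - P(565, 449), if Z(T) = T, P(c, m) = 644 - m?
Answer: 404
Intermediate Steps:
Z(599) - P(565, 449) = 599 - (644 - 1*449) = 599 - (644 - 449) = 599 - 1*195 = 599 - 195 = 404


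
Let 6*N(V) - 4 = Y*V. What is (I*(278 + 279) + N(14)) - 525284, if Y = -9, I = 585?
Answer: -598378/3 ≈ -1.9946e+5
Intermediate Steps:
N(V) = ⅔ - 3*V/2 (N(V) = ⅔ + (-9*V)/6 = ⅔ - 3*V/2)
(I*(278 + 279) + N(14)) - 525284 = (585*(278 + 279) + (⅔ - 3/2*14)) - 525284 = (585*557 + (⅔ - 21)) - 525284 = (325845 - 61/3) - 525284 = 977474/3 - 525284 = -598378/3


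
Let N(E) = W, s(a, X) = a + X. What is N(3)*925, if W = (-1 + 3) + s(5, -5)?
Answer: 1850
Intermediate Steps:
s(a, X) = X + a
W = 2 (W = (-1 + 3) + (-5 + 5) = 2 + 0 = 2)
N(E) = 2
N(3)*925 = 2*925 = 1850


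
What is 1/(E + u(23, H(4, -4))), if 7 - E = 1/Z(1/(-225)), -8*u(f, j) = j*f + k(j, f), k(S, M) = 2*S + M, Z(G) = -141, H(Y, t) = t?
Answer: 1128/18761 ≈ 0.060125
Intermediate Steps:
k(S, M) = M + 2*S
u(f, j) = -j/4 - f/8 - f*j/8 (u(f, j) = -(j*f + (f + 2*j))/8 = -(f*j + (f + 2*j))/8 = -(f + 2*j + f*j)/8 = -j/4 - f/8 - f*j/8)
E = 988/141 (E = 7 - 1/(-141) = 7 - 1*(-1/141) = 7 + 1/141 = 988/141 ≈ 7.0071)
1/(E + u(23, H(4, -4))) = 1/(988/141 + (-1/4*(-4) - 1/8*23 - 1/8*23*(-4))) = 1/(988/141 + (1 - 23/8 + 23/2)) = 1/(988/141 + 77/8) = 1/(18761/1128) = 1128/18761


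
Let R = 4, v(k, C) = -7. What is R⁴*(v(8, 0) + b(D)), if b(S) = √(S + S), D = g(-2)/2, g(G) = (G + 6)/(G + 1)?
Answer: -1792 + 512*I ≈ -1792.0 + 512.0*I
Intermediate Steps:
g(G) = (6 + G)/(1 + G)
D = -2 (D = ((6 - 2)/(1 - 2))/2 = (4/(-1))*(½) = -1*4*(½) = -4*½ = -2)
b(S) = √2*√S (b(S) = √(2*S) = √2*√S)
R⁴*(v(8, 0) + b(D)) = 4⁴*(-7 + √2*√(-2)) = 256*(-7 + √2*(I*√2)) = 256*(-7 + 2*I) = -1792 + 512*I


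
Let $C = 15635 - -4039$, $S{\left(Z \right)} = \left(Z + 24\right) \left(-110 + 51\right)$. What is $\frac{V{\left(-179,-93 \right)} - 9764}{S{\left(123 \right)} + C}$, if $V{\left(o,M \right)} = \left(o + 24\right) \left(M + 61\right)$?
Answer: $- \frac{4804}{11001} \approx -0.43669$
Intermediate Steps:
$S{\left(Z \right)} = -1416 - 59 Z$ ($S{\left(Z \right)} = \left(24 + Z\right) \left(-59\right) = -1416 - 59 Z$)
$V{\left(o,M \right)} = \left(24 + o\right) \left(61 + M\right)$
$C = 19674$ ($C = 15635 + 4039 = 19674$)
$\frac{V{\left(-179,-93 \right)} - 9764}{S{\left(123 \right)} + C} = \frac{\left(1464 + 24 \left(-93\right) + 61 \left(-179\right) - -16647\right) - 9764}{\left(-1416 - 7257\right) + 19674} = \frac{\left(1464 - 2232 - 10919 + 16647\right) - 9764}{\left(-1416 - 7257\right) + 19674} = \frac{4960 - 9764}{-8673 + 19674} = - \frac{4804}{11001}$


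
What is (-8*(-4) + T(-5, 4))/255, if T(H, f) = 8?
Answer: 8/51 ≈ 0.15686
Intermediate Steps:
(-8*(-4) + T(-5, 4))/255 = (-8*(-4) + 8)/255 = (32 + 8)*(1/255) = 40*(1/255) = 8/51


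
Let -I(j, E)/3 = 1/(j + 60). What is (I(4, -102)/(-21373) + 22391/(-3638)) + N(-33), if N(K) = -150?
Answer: -388537880719/2488159168 ≈ -156.15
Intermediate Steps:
I(j, E) = -3/(60 + j) (I(j, E) = -3/(j + 60) = -3/(60 + j))
(I(4, -102)/(-21373) + 22391/(-3638)) + N(-33) = (-3/(60 + 4)/(-21373) + 22391/(-3638)) - 150 = (-3/64*(-1/21373) + 22391*(-1/3638)) - 150 = (-3*1/64*(-1/21373) - 22391/3638) - 150 = (-3/64*(-1/21373) - 22391/3638) - 150 = (3/1367872 - 22391/3638) - 150 = -15314005519/2488159168 - 150 = -388537880719/2488159168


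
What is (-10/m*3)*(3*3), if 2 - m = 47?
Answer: 6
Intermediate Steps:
m = -45 (m = 2 - 1*47 = 2 - 47 = -45)
(-10/m*3)*(3*3) = (-10/(-45)*3)*(3*3) = (-10*(-1/45)*3)*9 = ((2/9)*3)*9 = (2/3)*9 = 6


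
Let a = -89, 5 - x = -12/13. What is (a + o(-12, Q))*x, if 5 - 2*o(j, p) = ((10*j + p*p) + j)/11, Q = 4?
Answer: -12509/26 ≈ -481.12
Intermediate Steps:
x = 77/13 (x = 5 - (-12)/13 = 5 - 1*(-12/13) = 5 + 12/13 = 77/13 ≈ 5.9231)
o(j, p) = 5/2 - j/2 - p²/22 (o(j, p) = 5/2 - ((10*j + p*p) + j)/(2*11) = 5/2 - ((10*j + p²) + j)/(2*11) = 5/2 - ((p² + 10*j) + j)/(2*11) = 5/2 - (p² + 11*j)/(2*11) = 5/2 - (j + p²/11)/2 = 5/2 + (-j/2 - p²/22) = 5/2 - j/2 - p²/22)
(a + o(-12, Q))*x = (-89 + (5/2 - ½*(-12) - 1/22*4²))*(77/13) = (-89 + (5/2 + 6 - 1/22*16))*(77/13) = (-89 + (5/2 + 6 - 8/11))*(77/13) = (-89 + 171/22)*(77/13) = -1787/22*77/13 = -12509/26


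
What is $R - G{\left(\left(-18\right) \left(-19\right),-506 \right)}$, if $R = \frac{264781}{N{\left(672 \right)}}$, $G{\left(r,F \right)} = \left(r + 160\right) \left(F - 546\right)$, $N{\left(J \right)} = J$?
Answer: $\frac{355150669}{672} \approx 5.285 \cdot 10^{5}$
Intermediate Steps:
$G{\left(r,F \right)} = \left(-546 + F\right) \left(160 + r\right)$ ($G{\left(r,F \right)} = \left(160 + r\right) \left(-546 + F\right) = \left(-546 + F\right) \left(160 + r\right)$)
$R = \frac{264781}{672} \approx 394.02$
$R - G{\left(\left(-18\right) \left(-19\right),-506 \right)} = \frac{264781}{672} - \left(-87360 - 546 \left(\left(-18\right) \left(-19\right)\right) + 160 \left(-506\right) - 506 \left(\left(-18\right) \left(-19\right)\right)\right) = \frac{264781}{672} - \left(-87360 - 186732 - 80960 - 173052\right) = \frac{264781}{672} - -528104 = \frac{264781}{672} + 528104 = \frac{355150669}{672}$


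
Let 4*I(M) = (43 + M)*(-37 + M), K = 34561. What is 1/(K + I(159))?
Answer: 1/40722 ≈ 2.4557e-5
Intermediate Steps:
I(M) = (-37 + M)*(43 + M)/4 (I(M) = ((43 + M)*(-37 + M))/4 = ((-37 + M)*(43 + M))/4 = (-37 + M)*(43 + M)/4)
1/(K + I(159)) = 1/(34561 + (-1591/4 + (1/4)*159**2 + (3/2)*159)) = 1/(34561 + (-1591/4 + (1/4)*25281 + 477/2)) = 1/(34561 + (-1591/4 + 25281/4 + 477/2)) = 1/(34561 + 6161) = 1/40722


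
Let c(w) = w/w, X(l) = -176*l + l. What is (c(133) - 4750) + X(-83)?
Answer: 9776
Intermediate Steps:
X(l) = -175*l
c(w) = 1
(c(133) - 4750) + X(-83) = (1 - 4750) - 175*(-83) = -4749 + 14525 = 9776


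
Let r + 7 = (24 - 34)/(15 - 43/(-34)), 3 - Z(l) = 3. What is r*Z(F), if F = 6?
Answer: 0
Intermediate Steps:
Z(l) = 0 (Z(l) = 3 - 1*3 = 3 - 3 = 0)
r = -4211/553 (r = -7 + (24 - 34)/(15 - 43/(-34)) = -7 - 10/(15 - 43*(-1/34)) = -7 - 10/(15 + 43/34) = -7 - 10/553/34 = -7 - 10*34/553 = -7 - 340/553 = -4211/553 ≈ -7.6148)
r*Z(F) = -4211/553*0 = 0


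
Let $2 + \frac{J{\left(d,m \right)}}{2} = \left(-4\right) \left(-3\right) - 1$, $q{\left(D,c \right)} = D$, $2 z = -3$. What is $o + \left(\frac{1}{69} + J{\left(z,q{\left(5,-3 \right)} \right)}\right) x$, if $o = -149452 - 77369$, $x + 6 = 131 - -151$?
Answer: $-221849$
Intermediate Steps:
$z = - \frac{3}{2}$ ($z = \frac{1}{2} \left(-3\right) = - \frac{3}{2} \approx -1.5$)
$J{\left(d,m \right)} = 18$ ($J{\left(d,m \right)} = -4 + 2 \left(\left(-4\right) \left(-3\right) - 1\right) = -4 + 2 \left(12 - 1\right) = -4 + 2 \cdot 11 = -4 + 22 = 18$)
$x = 276$ ($x = -6 + \left(131 - -151\right) = -6 + \left(131 + 151\right) = -6 + 282 = 276$)
$o = -226821$ ($o = -149452 - 77369 = -226821$)
$o + \left(\frac{1}{69} + J{\left(z,q{\left(5,-3 \right)} \right)}\right) x = -226821 + \left(\frac{1}{69} + 18\right) 276 = -226821 + \frac{1243}{69} \cdot 276 = -226821 + 4972 = -221849$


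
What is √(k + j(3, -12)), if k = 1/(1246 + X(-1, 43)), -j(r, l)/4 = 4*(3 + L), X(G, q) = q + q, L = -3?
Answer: √37/222 ≈ 0.027400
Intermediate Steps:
X(G, q) = 2*q
j(r, l) = 0 (j(r, l) = -16*(3 - 3) = -16*0 = -4*0 = 0)
k = 1/1332 (k = 1/(1246 + 2*43) = 1/(1246 + 86) = 1/1332 ≈ 0.00075075)
√(k + j(3, -12)) = √(1/1332 + 0) = √(1/1332) = √37/222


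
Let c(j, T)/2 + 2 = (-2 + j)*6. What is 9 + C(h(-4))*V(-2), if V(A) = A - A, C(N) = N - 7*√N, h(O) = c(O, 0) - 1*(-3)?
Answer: 9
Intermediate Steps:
c(j, T) = -28 + 12*j (c(j, T) = -4 + 2*((-2 + j)*6) = -4 + 2*(-12 + 6*j) = -4 + (-24 + 12*j) = -28 + 12*j)
h(O) = -25 + 12*O (h(O) = (-28 + 12*O) - 1*(-3) = (-28 + 12*O) + 3 = -25 + 12*O)
V(A) = 0
9 + C(h(-4))*V(-2) = 9 + ((-25 + 12*(-4)) - 7*√(-25 + 12*(-4)))*0 = 9 + ((-25 - 48) - 7*√(-25 - 48))*0 = 9 + (-73 - 7*I*√73)*0 = 9 + 0 = 9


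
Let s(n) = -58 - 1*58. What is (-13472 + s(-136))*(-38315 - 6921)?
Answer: 614666768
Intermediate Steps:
s(n) = -116 (s(n) = -58 - 58 = -116)
(-13472 + s(-136))*(-38315 - 6921) = (-13472 - 116)*(-38315 - 6921) = -13588*(-45236) = 614666768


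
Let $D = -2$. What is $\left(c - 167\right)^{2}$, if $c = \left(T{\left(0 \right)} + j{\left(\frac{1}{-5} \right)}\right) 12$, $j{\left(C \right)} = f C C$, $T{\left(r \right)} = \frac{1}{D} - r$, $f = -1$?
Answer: $\frac{18809569}{625} \approx 30095.0$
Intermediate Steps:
$T{\left(r \right)} = - \frac{1}{2} - r$ ($T{\left(r \right)} = \frac{1}{-2} - r = - \frac{1}{2} - r$)
$j{\left(C \right)} = - C^{2}$ ($j{\left(C \right)} = - C C = - C^{2}$)
$c = - \frac{162}{25}$ ($c = \left(\left(- \frac{1}{2} - 0\right) - \left(\frac{1}{-5}\right)^{2}\right) 12 = \left(\left(- \frac{1}{2} + 0\right) - \left(- \frac{1}{5}\right)^{2}\right) 12 = \left(- \frac{1}{2} - \frac{1}{25}\right) 12 = \left(- \frac{27}{50}\right) 12 = - \frac{162}{25} \approx -6.48$)
$\left(c - 167\right)^{2} = \left(- \frac{162}{25} - 167\right)^{2} = \left(- \frac{4337}{25}\right)^{2} = \frac{18809569}{625}$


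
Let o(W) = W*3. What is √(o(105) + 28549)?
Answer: 8*√451 ≈ 169.89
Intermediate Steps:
o(W) = 3*W
√(o(105) + 28549) = √(3*105 + 28549) = √(315 + 28549) = √28864 = 8*√451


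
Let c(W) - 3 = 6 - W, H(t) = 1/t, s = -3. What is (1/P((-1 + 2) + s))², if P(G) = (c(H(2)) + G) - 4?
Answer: 4/25 ≈ 0.16000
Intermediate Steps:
H(t) = 1/t
c(W) = 9 - W (c(W) = 3 + (6 - W) = 9 - W)
P(G) = 9/2 + G (P(G) = ((9 - 1/2) + G) - 4 = ((9 - 1*½) + G) - 4 = ((9 - ½) + G) - 4 = (17/2 + G) - 4 = 9/2 + G)
(1/P((-1 + 2) + s))² = (1/(9/2 + ((-1 + 2) - 3)))² = (1/(9/2 + (1 - 3)))² = (1/(9/2 - 2))² = (1/(5/2))² = (⅖)² = 4/25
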